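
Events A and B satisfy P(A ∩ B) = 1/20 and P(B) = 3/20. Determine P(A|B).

P(A|B) = P(A ∩ B) / P(B)
= (1/20) / (3/20)
= 1/3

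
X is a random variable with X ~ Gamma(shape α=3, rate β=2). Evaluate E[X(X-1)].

E[X(X-1)] = E[X² - X] = E[X²] - E[X]
E[X] = \frac{3}{2}
E[X²] = Var(X) + (E[X])² = \frac{3}{4} + (\frac{3}{2})² = 3
E[X(X-1)] = 3 - \frac{3}{2} = \frac{3}{2}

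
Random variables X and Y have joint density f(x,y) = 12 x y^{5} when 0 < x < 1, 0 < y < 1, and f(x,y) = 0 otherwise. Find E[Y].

E[Y] = ∫_0^1 ∫_0^1 y × f(x,y) dx dy
= \frac{6}{7}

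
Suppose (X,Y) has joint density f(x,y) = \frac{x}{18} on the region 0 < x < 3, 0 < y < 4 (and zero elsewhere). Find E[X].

f_X(x) = ∫_0^4 \frac{x}{18} dy = \frac{2 x}{9}
E[X] = ∫_0^3 x × (\frac{2 x}{9}) dx = 2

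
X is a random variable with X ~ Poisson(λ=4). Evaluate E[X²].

Using the identity E[X²] = Var(X) + (E[X])²:
E[X] = 4
Var(X) = 4
E[X²] = 4 + (4)²
= 20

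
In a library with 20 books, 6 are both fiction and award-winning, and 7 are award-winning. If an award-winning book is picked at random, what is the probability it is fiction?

P(A ∩ B) = 6/20 = 3/10
P(B) = 7/20
P(A|B) = P(A ∩ B) / P(B) = (3/10) / (7/20) = 6/7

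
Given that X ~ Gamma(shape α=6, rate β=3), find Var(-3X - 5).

For X ~ Gamma(shape α=6, rate β=3):
Var(X) = \frac{2}{3}
Var(-3X - 5) = (-3)² × Var(X) = 9 × \frac{2}{3} = 6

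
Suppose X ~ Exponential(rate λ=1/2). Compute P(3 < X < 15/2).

P(3 < X < 15/2) = ∫_{3}^{15/2} f(x) dx
where f(x) = \frac{e^{- \frac{x}{2}}}{2}
= - \frac{1}{e^{\frac{15}{4}}} + e^{- \frac{3}{2}}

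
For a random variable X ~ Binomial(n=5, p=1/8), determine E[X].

For X ~ Binomial(n=5, p=1/8), the expected value is:
E[X] = \frac{5}{8}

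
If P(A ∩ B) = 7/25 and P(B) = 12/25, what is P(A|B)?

P(A|B) = P(A ∩ B) / P(B)
= (7/25) / (12/25)
= 7/12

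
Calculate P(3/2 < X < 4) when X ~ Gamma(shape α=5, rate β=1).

P(3/2 < X < 4) = ∫_{3/2}^{4} f(x) dx
where f(x) = \frac{x^{4} e^{- x}}{24}
= - \frac{103}{3 e^{4}} + \frac{563}{128 e^{\frac{3}{2}}}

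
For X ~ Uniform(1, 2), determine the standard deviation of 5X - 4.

For X ~ Uniform(1, 2):
Var(X) = \frac{1}{12}
SD(X) = √(Var(X)) = √(\frac{1}{12}) = \frac{\sqrt{3}}{6}
SD(5X - 4) = |5| × SD(X) = 5 × \frac{\sqrt{3}}{6} = \frac{5 \sqrt{3}}{6}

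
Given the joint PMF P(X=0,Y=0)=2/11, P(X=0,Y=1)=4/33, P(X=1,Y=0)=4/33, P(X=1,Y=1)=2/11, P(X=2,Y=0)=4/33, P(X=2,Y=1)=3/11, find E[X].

First find marginal of X:
P(X=0) = 10/33
P(X=1) = 10/33
P(X=2) = 13/33
E[X] = 0 × 10/33 + 1 × 10/33 + 2 × 13/33 = 12/11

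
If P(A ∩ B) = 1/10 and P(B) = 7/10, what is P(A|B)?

P(A|B) = P(A ∩ B) / P(B)
= (1/10) / (7/10)
= 1/7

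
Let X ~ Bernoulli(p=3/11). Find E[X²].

Using the identity E[X²] = Var(X) + (E[X])²:
E[X] = \frac{3}{11}
Var(X) = \frac{24}{121}
E[X²] = \frac{24}{121} + (\frac{3}{11})²
= \frac{3}{11}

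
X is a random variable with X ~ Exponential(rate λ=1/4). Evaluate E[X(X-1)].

E[X(X-1)] = E[X² - X] = E[X²] - E[X]
E[X] = 4
E[X²] = Var(X) + (E[X])² = 16 + (4)² = 32
E[X(X-1)] = 32 - 4 = 28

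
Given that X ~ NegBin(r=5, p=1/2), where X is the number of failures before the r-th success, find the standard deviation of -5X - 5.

For X ~ NegBin(r=5, p=1/2), where X is the number of failures before the r-th success:
Var(X) = 10
SD(X) = √(Var(X)) = √(10) = \sqrt{10}
SD(-5X - 5) = |-5| × SD(X) = 5 × \sqrt{10} = 5 \sqrt{10}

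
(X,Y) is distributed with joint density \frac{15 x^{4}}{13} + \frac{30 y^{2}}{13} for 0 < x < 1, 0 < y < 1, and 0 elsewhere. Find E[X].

E[X] = ∫_0^1 ∫_0^1 x × f(x,y) dy dx
= ∫_0^1 ∫_0^1 x × (\frac{15 x^{4}}{13} + \frac{30 y^{2}}{13}) dy dx
= \frac{15}{26}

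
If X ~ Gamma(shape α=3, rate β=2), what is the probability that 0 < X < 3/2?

P(0 < X < 3/2) = ∫_{0}^{3/2} f(x) dx
where f(x) = 4 x^{2} e^{- 2 x}
= 1 - \frac{17}{2 e^{3}}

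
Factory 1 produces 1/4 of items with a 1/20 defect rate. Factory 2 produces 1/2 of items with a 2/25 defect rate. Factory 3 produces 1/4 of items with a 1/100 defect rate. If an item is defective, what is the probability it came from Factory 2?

Using Bayes' theorem:
P(F1) = 1/4, P(D|F1) = 1/20
P(F2) = 1/2, P(D|F2) = 2/25
P(F3) = 1/4, P(D|F3) = 1/100
P(D) = P(D|F1)P(F1) + P(D|F2)P(F2) + P(D|F3)P(F3)
     = \frac{11}{200}
P(F2|D) = P(D|F2)P(F2) / P(D)
= \frac{8}{11}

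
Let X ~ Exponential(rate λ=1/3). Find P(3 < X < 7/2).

P(3 < X < 7/2) = ∫_{3}^{7/2} f(x) dx
where f(x) = \frac{e^{- \frac{x}{3}}}{3}
= - \frac{1}{e^{\frac{7}{6}}} + e^{-1}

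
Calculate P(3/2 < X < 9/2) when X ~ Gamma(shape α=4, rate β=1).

P(3/2 < X < 9/2) = ∫_{3/2}^{9/2} f(x) dx
where f(x) = \frac{x^{3} e^{- x}}{6}
= \frac{-493 + 67 e^{3}}{16 e^{\frac{9}{2}}}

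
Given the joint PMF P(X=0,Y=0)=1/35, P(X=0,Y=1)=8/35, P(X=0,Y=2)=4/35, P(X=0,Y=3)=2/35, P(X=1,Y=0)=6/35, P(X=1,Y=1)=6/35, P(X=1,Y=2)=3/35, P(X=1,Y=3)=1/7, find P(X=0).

P(X=0) = P(X=0,Y=0) + P(X=0,Y=1) + P(X=0,Y=2) + P(X=0,Y=3)
= 1/35 + 8/35 + 4/35 + 2/35
= 3/7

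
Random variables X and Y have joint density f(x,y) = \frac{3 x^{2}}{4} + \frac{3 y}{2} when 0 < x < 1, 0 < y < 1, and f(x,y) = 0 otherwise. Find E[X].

E[X] = ∫_0^1 ∫_0^1 x × f(x,y) dy dx
= ∫_0^1 ∫_0^1 x × (\frac{3 x^{2}}{4} + \frac{3 y}{2}) dy dx
= \frac{9}{16}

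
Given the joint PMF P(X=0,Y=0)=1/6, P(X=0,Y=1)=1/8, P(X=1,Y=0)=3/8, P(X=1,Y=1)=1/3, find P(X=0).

P(X=0) = P(X=0,Y=0) + P(X=0,Y=1)
= 1/6 + 1/8
= 7/24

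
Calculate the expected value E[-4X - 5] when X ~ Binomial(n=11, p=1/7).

For X ~ Binomial(n=11, p=1/7):
E[X] = \frac{11}{7}
E[-4X - 5] = -4 × E[X] - 5 = - \frac{79}{7}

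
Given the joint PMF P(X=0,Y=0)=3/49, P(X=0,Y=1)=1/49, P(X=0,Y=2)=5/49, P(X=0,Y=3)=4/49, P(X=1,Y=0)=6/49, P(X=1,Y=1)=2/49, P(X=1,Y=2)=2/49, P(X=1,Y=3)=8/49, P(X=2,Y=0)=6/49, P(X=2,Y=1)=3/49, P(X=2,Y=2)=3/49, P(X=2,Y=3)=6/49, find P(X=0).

P(X=0) = P(X=0,Y=0) + P(X=0,Y=1) + P(X=0,Y=2) + P(X=0,Y=3)
= 3/49 + 1/49 + 5/49 + 4/49
= 13/49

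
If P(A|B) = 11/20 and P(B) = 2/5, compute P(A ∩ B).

By definition, P(A|B) = P(A ∩ B) / P(B)
So P(A ∩ B) = P(A|B) × P(B)
= 11/20 × 2/5
= 11/50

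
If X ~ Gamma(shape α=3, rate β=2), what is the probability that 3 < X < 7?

P(3 < X < 7) = ∫_{3}^{7} f(x) dx
where f(x) = 4 x^{2} e^{- 2 x}
= \frac{-113 + 25 e^{8}}{e^{14}}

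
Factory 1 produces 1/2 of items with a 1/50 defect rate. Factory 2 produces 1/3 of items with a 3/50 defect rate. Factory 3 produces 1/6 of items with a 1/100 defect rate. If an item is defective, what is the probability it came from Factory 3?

Using Bayes' theorem:
P(F1) = 1/2, P(D|F1) = 1/50
P(F2) = 1/3, P(D|F2) = 3/50
P(F3) = 1/6, P(D|F3) = 1/100
P(D) = P(D|F1)P(F1) + P(D|F2)P(F2) + P(D|F3)P(F3)
     = \frac{19}{600}
P(F3|D) = P(D|F3)P(F3) / P(D)
= \frac{1}{19}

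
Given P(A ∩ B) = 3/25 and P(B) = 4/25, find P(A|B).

P(A|B) = P(A ∩ B) / P(B)
= (3/25) / (4/25)
= 3/4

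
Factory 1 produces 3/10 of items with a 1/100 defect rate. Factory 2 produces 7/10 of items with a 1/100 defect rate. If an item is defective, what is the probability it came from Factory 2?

Using Bayes' theorem:
P(F1) = 3/10, P(D|F1) = 1/100
P(F2) = 7/10, P(D|F2) = 1/100
P(D) = P(D|F1)P(F1) + P(D|F2)P(F2)
     = \frac{1}{100}
P(F2|D) = P(D|F2)P(F2) / P(D)
= \frac{7}{10}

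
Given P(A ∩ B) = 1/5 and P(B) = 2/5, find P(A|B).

P(A|B) = P(A ∩ B) / P(B)
= (1/5) / (2/5)
= 1/2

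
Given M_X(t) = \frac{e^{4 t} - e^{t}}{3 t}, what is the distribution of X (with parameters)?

The MGF M(t) = \frac{e^{4 t} - e^{t}}{3 t} is the standard form for the Uniform distribution.
Comparing with the known MGF formula identifies: Uniform(1, 4)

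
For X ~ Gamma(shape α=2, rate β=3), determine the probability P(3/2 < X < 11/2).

P(3/2 < X < 11/2) = ∫_{3/2}^{11/2} f(x) dx
where f(x) = 9 x e^{- 3 x}
= \frac{-35 + 11 e^{12}}{2 e^{\frac{33}{2}}}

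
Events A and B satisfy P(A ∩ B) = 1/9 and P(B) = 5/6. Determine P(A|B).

P(A|B) = P(A ∩ B) / P(B)
= (1/9) / (5/6)
= 2/15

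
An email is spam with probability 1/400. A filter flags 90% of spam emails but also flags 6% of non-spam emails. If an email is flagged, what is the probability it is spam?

Let D = the rare event, + = positive/flagged.
P(D) = 1/400
P(+|D) = 90/100 = 9/10
P(+|D') = 6/100 = 3/50
P(+) = P(+|D)P(D) + P(+|D')P(D')
     = \frac{9}{10} × \frac{1}{400} + \frac{3}{50} × \frac{399}{400}
     = \frac{621}{10000}
P(D|+) = P(+|D)P(D)/P(+) = \frac{5}{138}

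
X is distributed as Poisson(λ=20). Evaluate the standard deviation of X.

For X ~ Poisson(λ=20):
Var(X) = 20
SD(X) = √(Var(X)) = √(20) = 2 \sqrt{5}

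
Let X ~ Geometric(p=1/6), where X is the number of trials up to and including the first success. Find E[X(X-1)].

E[X(X-1)] = E[X² - X] = E[X²] - E[X]
E[X] = 6
E[X²] = Var(X) + (E[X])² = 30 + (6)² = 66
E[X(X-1)] = 66 - 6 = 60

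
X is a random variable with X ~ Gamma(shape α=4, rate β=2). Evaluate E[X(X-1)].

E[X(X-1)] = E[X² - X] = E[X²] - E[X]
E[X] = 2
E[X²] = Var(X) + (E[X])² = 1 + (2)² = 5
E[X(X-1)] = 5 - 2 = 3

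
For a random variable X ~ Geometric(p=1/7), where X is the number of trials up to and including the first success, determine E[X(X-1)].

E[X(X-1)] = E[X² - X] = E[X²] - E[X]
E[X] = 7
E[X²] = Var(X) + (E[X])² = 42 + (7)² = 91
E[X(X-1)] = 91 - 7 = 84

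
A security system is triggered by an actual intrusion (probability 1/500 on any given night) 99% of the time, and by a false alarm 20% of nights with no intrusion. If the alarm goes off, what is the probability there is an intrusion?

Let D = the rare event, + = positive/flagged.
P(D) = 1/500
P(+|D) = 99/100
P(+|D') = 20/100 = 1/5
P(+) = P(+|D)P(D) + P(+|D')P(D')
     = \frac{99}{100} × \frac{1}{500} + \frac{1}{5} × \frac{499}{500}
     = \frac{10079}{50000}
P(D|+) = P(+|D)P(D)/P(+) = \frac{99}{10079}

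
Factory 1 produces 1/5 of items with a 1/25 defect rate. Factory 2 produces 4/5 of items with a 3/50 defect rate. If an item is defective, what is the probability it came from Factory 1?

Using Bayes' theorem:
P(F1) = 1/5, P(D|F1) = 1/25
P(F2) = 4/5, P(D|F2) = 3/50
P(D) = P(D|F1)P(F1) + P(D|F2)P(F2)
     = \frac{7}{125}
P(F1|D) = P(D|F1)P(F1) / P(D)
= \frac{1}{7}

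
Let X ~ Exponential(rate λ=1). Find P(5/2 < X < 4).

P(5/2 < X < 4) = ∫_{5/2}^{4} f(x) dx
where f(x) = e^{- x}
= - \frac{1}{e^{4}} + e^{- \frac{5}{2}}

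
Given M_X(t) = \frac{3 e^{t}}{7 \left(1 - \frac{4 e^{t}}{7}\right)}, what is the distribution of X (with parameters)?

The MGF M(t) = \frac{3 e^{t}}{7 \left(1 - \frac{4 e^{t}}{7}\right)} is the standard form for the Geometric distribution.
Comparing with the known MGF formula identifies: Geometric(p=3/7), X = trial number of first success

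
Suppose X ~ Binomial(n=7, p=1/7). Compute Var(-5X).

For X ~ Binomial(n=7, p=1/7):
Var(X) = \frac{6}{7}
Var(-5X) = (-5)² × Var(X) = 25 × \frac{6}{7} = \frac{150}{7}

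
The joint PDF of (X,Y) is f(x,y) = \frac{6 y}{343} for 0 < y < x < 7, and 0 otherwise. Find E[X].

f_X(x) = ∫_0^x \frac{6 y}{343} dy = \frac{3 x^{2}}{343}
E[X] = ∫_0^7 x × (\frac{3 x^{2}}{343}) dx = \frac{21}{4}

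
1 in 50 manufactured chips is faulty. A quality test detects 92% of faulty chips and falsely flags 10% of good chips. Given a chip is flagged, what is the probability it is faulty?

Let D = the rare event, + = positive/flagged.
P(D) = 1/50
P(+|D) = 92/100 = 23/25
P(+|D') = 10/100 = 1/10
P(+) = P(+|D)P(D) + P(+|D')P(D')
     = \frac{23}{25} × \frac{1}{50} + \frac{1}{10} × \frac{49}{50}
     = \frac{291}{2500}
P(D|+) = P(+|D)P(D)/P(+) = \frac{46}{291}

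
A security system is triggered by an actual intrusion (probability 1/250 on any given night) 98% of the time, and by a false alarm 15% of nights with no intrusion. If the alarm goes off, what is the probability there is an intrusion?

Let D = the rare event, + = positive/flagged.
P(D) = 1/250
P(+|D) = 98/100 = 49/50
P(+|D') = 15/100 = 3/20
P(+) = P(+|D)P(D) + P(+|D')P(D')
     = \frac{49}{50} × \frac{1}{250} + \frac{3}{20} × \frac{249}{250}
     = \frac{3833}{25000}
P(D|+) = P(+|D)P(D)/P(+) = \frac{98}{3833}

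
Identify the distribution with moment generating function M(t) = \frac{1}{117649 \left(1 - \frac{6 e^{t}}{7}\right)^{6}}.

The MGF M(t) = \frac{1}{117649 \left(1 - \frac{6 e^{t}}{7}\right)^{6}} is the standard form for the NegativeBinomial distribution.
Comparing with the known MGF formula identifies: NegBin(r=6, p=1/7), X = failures before r-th success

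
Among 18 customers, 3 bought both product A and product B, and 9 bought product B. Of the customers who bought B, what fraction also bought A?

P(A ∩ B) = 3/18 = 1/6
P(B) = 9/18 = 1/2
P(A|B) = P(A ∩ B) / P(B) = (1/6) / (1/2) = 1/3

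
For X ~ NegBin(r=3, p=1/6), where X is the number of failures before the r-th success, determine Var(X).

For X ~ NegBin(r=3, p=1/6), where X is the number of failures before the r-th success:
Var(X) = 90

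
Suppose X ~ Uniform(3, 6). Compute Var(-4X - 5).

For X ~ Uniform(3, 6):
Var(X) = \frac{3}{4}
Var(-4X - 5) = (-4)² × Var(X) = 16 × \frac{3}{4} = 12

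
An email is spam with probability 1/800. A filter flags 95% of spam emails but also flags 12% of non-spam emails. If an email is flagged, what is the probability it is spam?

Let D = the rare event, + = positive/flagged.
P(D) = 1/800
P(+|D) = 95/100 = 19/20
P(+|D') = 12/100 = 3/25
P(+) = P(+|D)P(D) + P(+|D')P(D')
     = \frac{19}{20} × \frac{1}{800} + \frac{3}{25} × \frac{799}{800}
     = \frac{9683}{80000}
P(D|+) = P(+|D)P(D)/P(+) = \frac{95}{9683}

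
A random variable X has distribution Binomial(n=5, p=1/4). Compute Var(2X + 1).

For X ~ Binomial(n=5, p=1/4):
Var(X) = \frac{15}{16}
Var(2X + 1) = (2)² × Var(X) = 4 × \frac{15}{16} = \frac{15}{4}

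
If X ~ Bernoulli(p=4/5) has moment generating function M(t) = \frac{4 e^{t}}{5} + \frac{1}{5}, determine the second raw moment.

To find E[X^2], compute M^(2)(0):
M^(1)(t) = \frac{4 e^{t}}{5}
M^(2)(t) = \frac{4 e^{t}}{5}
M^(2)(0) = \frac{4}{5}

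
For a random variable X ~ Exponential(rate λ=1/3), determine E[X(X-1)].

E[X(X-1)] = E[X² - X] = E[X²] - E[X]
E[X] = 3
E[X²] = Var(X) + (E[X])² = 9 + (3)² = 18
E[X(X-1)] = 18 - 3 = 15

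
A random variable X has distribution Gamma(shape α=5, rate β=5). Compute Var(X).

For X ~ Gamma(shape α=5, rate β=5):
Var(X) = \frac{1}{5}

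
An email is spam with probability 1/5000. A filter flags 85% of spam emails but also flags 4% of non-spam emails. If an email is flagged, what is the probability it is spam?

Let D = the rare event, + = positive/flagged.
P(D) = 1/5000
P(+|D) = 85/100 = 17/20
P(+|D') = 4/100 = 1/25
P(+) = P(+|D)P(D) + P(+|D')P(D')
     = \frac{17}{20} × \frac{1}{5000} + \frac{1}{25} × \frac{4999}{5000}
     = \frac{20081}{500000}
P(D|+) = P(+|D)P(D)/P(+) = \frac{85}{20081}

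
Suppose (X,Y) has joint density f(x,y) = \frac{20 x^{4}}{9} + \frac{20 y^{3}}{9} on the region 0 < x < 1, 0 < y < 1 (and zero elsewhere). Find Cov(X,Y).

E[XY] = ∫∫ xy × f(x,y) dx dy = \frac{11}{27}
E[X] = \frac{35}{54}
E[Y] = \frac{2}{3}
Cov(X,Y) = E[XY] - E[X]E[Y] = - \frac{2}{81}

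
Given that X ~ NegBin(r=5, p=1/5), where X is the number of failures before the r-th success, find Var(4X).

For X ~ NegBin(r=5, p=1/5), where X is the number of failures before the r-th success:
Var(X) = 100
Var(4X) = (4)² × Var(X) = 16 × 100 = 1600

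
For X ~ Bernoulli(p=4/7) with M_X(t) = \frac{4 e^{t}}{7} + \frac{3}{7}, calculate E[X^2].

To find E[X^2], compute M^(2)(0):
M^(1)(t) = \frac{4 e^{t}}{7}
M^(2)(t) = \frac{4 e^{t}}{7}
M^(2)(0) = \frac{4}{7}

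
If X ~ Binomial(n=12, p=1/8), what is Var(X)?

For X ~ Binomial(n=12, p=1/8):
Var(X) = \frac{21}{16}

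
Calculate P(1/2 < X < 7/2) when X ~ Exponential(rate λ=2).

P(1/2 < X < 7/2) = ∫_{1/2}^{7/2} f(x) dx
where f(x) = 2 e^{- 2 x}
= - \frac{1 - e^{6}}{e^{7}}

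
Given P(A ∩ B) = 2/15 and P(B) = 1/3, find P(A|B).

P(A|B) = P(A ∩ B) / P(B)
= (2/15) / (1/3)
= 2/5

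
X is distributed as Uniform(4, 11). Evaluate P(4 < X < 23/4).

P(4 < X < 23/4) = ∫_{4}^{23/4} f(x) dx
where f(x) = \frac{1}{7}
= \frac{1}{4}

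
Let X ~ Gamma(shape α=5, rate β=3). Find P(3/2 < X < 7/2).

P(3/2 < X < 7/2) = ∫_{3/2}^{7/2} f(x) dx
where f(x) = \frac{81 x^{4} e^{- 3 x}}{8}
= \frac{-98051 + 6131 e^{6}}{128 e^{\frac{21}{2}}}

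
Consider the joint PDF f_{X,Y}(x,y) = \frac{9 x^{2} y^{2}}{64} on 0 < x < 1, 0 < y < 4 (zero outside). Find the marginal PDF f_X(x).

f_X(x) = ∫_0^4 f(x,y) dy
= ∫_0^4 \frac{9 x^{2} y^{2}}{64} dy
= 3 x^{2} for 0 < x < 1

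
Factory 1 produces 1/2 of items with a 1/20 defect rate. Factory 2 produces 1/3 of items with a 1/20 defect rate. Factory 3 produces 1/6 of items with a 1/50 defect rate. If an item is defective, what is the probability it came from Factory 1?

Using Bayes' theorem:
P(F1) = 1/2, P(D|F1) = 1/20
P(F2) = 1/3, P(D|F2) = 1/20
P(F3) = 1/6, P(D|F3) = 1/50
P(D) = P(D|F1)P(F1) + P(D|F2)P(F2) + P(D|F3)P(F3)
     = \frac{9}{200}
P(F1|D) = P(D|F1)P(F1) / P(D)
= \frac{5}{9}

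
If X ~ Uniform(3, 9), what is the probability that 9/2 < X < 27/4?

P(9/2 < X < 27/4) = ∫_{9/2}^{27/4} f(x) dx
where f(x) = \frac{1}{6}
= \frac{3}{8}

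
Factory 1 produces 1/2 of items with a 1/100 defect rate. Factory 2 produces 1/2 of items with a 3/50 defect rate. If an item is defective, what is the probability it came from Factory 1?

Using Bayes' theorem:
P(F1) = 1/2, P(D|F1) = 1/100
P(F2) = 1/2, P(D|F2) = 3/50
P(D) = P(D|F1)P(F1) + P(D|F2)P(F2)
     = \frac{7}{200}
P(F1|D) = P(D|F1)P(F1) / P(D)
= \frac{1}{7}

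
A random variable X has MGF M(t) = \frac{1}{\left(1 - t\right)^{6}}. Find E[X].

To find E[X], compute M^(1)(0):
M^(1)(t) = \frac{6}{\left(1 - t\right)^{7}}
M^(1)(0) = 6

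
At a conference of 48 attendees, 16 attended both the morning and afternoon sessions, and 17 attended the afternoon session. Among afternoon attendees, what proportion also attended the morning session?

P(A ∩ B) = 16/48 = 1/3
P(B) = 17/48
P(A|B) = P(A ∩ B) / P(B) = (1/3) / (17/48) = 16/17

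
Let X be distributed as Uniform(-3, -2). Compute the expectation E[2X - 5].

For X ~ Uniform(-3, -2):
E[X] = - \frac{5}{2}
E[2X - 5] = 2 × E[X] - 5 = -10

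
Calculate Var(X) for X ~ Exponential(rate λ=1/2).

For X ~ Exponential(rate λ=1/2):
Var(X) = 4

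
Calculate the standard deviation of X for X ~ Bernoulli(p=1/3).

For X ~ Bernoulli(p=1/3):
Var(X) = \frac{2}{9}
SD(X) = √(Var(X)) = √(\frac{2}{9}) = \frac{\sqrt{2}}{3}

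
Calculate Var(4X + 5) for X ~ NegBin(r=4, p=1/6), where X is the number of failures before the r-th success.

For X ~ NegBin(r=4, p=1/6), where X is the number of failures before the r-th success:
Var(X) = 120
Var(4X + 5) = (4)² × Var(X) = 16 × 120 = 1920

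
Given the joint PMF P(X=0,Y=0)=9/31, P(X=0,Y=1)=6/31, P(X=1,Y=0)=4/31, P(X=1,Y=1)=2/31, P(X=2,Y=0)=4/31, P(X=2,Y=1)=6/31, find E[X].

First find marginal of X:
P(X=0) = 15/31
P(X=1) = 6/31
P(X=2) = 10/31
E[X] = 0 × 15/31 + 1 × 6/31 + 2 × 10/31 = 26/31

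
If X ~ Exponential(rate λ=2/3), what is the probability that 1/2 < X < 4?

P(1/2 < X < 4) = ∫_{1/2}^{4} f(x) dx
where f(x) = \frac{2 e^{- \frac{2 x}{3}}}{3}
= - \frac{1 - e^{\frac{7}{3}}}{e^{\frac{8}{3}}}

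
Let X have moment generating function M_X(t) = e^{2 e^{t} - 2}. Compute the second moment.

To find E[X^2], compute M^(2)(0):
M^(1)(t) = 2 e^{t} e^{2 e^{t} - 2}
M^(2)(t) = 4 e^{2 t} e^{2 e^{t} - 2} + 2 e^{t} e^{2 e^{t} - 2}
M^(2)(0) = 6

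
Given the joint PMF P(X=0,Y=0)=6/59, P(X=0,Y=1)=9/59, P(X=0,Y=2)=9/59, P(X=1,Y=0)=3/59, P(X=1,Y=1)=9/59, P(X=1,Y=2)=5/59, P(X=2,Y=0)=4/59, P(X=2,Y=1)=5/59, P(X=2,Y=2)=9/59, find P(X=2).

P(X=2) = P(X=2,Y=0) + P(X=2,Y=1) + P(X=2,Y=2)
= 4/59 + 5/59 + 9/59
= 18/59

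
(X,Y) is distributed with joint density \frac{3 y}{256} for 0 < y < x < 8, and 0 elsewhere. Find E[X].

f_X(x) = ∫_0^x \frac{3 y}{256} dy = \frac{3 x^{2}}{512}
E[X] = ∫_0^8 x × (\frac{3 x^{2}}{512}) dx = 6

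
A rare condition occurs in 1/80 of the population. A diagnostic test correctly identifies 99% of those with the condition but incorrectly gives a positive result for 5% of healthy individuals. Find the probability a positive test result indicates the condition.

Let D = the rare event, + = positive/flagged.
P(D) = 1/80
P(+|D) = 99/100
P(+|D') = 5/100 = 1/20
P(+) = P(+|D)P(D) + P(+|D')P(D')
     = \frac{99}{100} × \frac{1}{80} + \frac{1}{20} × \frac{79}{80}
     = \frac{247}{4000}
P(D|+) = P(+|D)P(D)/P(+) = \frac{99}{494}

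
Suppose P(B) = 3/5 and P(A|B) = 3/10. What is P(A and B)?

By definition, P(A|B) = P(A ∩ B) / P(B)
So P(A ∩ B) = P(A|B) × P(B)
= 3/10 × 3/5
= 9/50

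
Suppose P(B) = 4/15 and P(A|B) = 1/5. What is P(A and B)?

By definition, P(A|B) = P(A ∩ B) / P(B)
So P(A ∩ B) = P(A|B) × P(B)
= 1/5 × 4/15
= 4/75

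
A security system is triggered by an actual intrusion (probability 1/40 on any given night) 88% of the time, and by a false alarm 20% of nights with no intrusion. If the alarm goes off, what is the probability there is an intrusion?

Let D = the rare event, + = positive/flagged.
P(D) = 1/40
P(+|D) = 88/100 = 22/25
P(+|D') = 20/100 = 1/5
P(+) = P(+|D)P(D) + P(+|D')P(D')
     = \frac{22}{25} × \frac{1}{40} + \frac{1}{5} × \frac{39}{40}
     = \frac{217}{1000}
P(D|+) = P(+|D)P(D)/P(+) = \frac{22}{217}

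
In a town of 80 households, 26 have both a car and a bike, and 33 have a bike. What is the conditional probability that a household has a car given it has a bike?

P(A ∩ B) = 26/80 = 13/40
P(B) = 33/80
P(A|B) = P(A ∩ B) / P(B) = (13/40) / (33/80) = 26/33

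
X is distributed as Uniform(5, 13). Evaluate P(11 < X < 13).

P(11 < X < 13) = ∫_{11}^{13} f(x) dx
where f(x) = \frac{1}{8}
= \frac{1}{4}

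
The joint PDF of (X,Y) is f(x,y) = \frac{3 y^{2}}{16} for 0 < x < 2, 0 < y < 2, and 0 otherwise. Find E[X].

f_X(x) = ∫_0^2 \frac{3 y^{2}}{16} dy = \frac{1}{2}
E[X] = ∫_0^2 x × (\frac{1}{2}) dx = 1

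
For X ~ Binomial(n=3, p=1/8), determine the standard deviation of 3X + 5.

For X ~ Binomial(n=3, p=1/8):
Var(X) = \frac{21}{64}
SD(X) = √(Var(X)) = √(\frac{21}{64}) = \frac{\sqrt{21}}{8}
SD(3X + 5) = |3| × SD(X) = 3 × \frac{\sqrt{21}}{8} = \frac{3 \sqrt{21}}{8}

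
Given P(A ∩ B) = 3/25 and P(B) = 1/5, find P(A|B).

P(A|B) = P(A ∩ B) / P(B)
= (3/25) / (1/5)
= 3/5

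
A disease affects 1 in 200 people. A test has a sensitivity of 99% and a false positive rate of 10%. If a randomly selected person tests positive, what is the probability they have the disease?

Let D = the rare event, + = positive/flagged.
P(D) = 1/200
P(+|D) = 99/100
P(+|D') = 10/100 = 1/10
P(+) = P(+|D)P(D) + P(+|D')P(D')
     = \frac{99}{100} × \frac{1}{200} + \frac{1}{10} × \frac{199}{200}
     = \frac{2089}{20000}
P(D|+) = P(+|D)P(D)/P(+) = \frac{99}{2089}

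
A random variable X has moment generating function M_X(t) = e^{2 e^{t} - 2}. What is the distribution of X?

The MGF M(t) = e^{2 e^{t} - 2} is the standard form for the Poisson distribution.
Comparing with the known MGF formula identifies: Poisson(λ=2)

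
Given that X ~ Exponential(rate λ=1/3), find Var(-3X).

For X ~ Exponential(rate λ=1/3):
Var(X) = 9
Var(-3X) = (-3)² × Var(X) = 9 × 9 = 81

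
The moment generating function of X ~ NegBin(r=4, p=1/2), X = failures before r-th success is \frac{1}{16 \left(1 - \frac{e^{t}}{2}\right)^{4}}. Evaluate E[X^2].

To find E[X^2], compute M^(2)(0):
M^(1)(t) = \frac{e^{t}}{8 \left(1 - \frac{e^{t}}{2}\right)^{5}}
M^(2)(t) = \frac{e^{t}}{8 \left(1 - \frac{e^{t}}{2}\right)^{5}} + \frac{5 e^{2 t}}{16 \left(1 - \frac{e^{t}}{2}\right)^{6}}
M^(2)(0) = 24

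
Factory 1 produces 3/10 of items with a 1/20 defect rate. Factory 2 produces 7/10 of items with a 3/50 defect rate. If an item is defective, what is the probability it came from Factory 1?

Using Bayes' theorem:
P(F1) = 3/10, P(D|F1) = 1/20
P(F2) = 7/10, P(D|F2) = 3/50
P(D) = P(D|F1)P(F1) + P(D|F2)P(F2)
     = \frac{57}{1000}
P(F1|D) = P(D|F1)P(F1) / P(D)
= \frac{5}{19}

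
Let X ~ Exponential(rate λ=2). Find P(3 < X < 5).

P(3 < X < 5) = ∫_{3}^{5} f(x) dx
where f(x) = 2 e^{- 2 x}
= - \frac{1 - e^{4}}{e^{10}}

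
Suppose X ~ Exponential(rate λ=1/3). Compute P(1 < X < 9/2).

P(1 < X < 9/2) = ∫_{1}^{9/2} f(x) dx
where f(x) = \frac{e^{- \frac{x}{3}}}{3}
= - \frac{1}{e^{\frac{3}{2}}} + e^{- \frac{1}{3}}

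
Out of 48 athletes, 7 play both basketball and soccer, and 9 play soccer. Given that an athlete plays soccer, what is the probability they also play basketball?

P(A ∩ B) = 7/48
P(B) = 9/48 = 3/16
P(A|B) = P(A ∩ B) / P(B) = (7/48) / (3/16) = 7/9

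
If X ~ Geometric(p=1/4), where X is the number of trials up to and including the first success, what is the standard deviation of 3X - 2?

For X ~ Geometric(p=1/4), where X is the number of trials up to and including the first success:
Var(X) = 12
SD(X) = √(Var(X)) = √(12) = 2 \sqrt{3}
SD(3X - 2) = |3| × SD(X) = 3 × 2 \sqrt{3} = 6 \sqrt{3}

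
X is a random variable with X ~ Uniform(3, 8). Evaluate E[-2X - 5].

For X ~ Uniform(3, 8):
E[X] = \frac{11}{2}
E[-2X - 5] = -2 × E[X] - 5 = -16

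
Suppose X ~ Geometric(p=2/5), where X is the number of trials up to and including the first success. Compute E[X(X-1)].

E[X(X-1)] = E[X² - X] = E[X²] - E[X]
E[X] = \frac{5}{2}
E[X²] = Var(X) + (E[X])² = \frac{15}{4} + (\frac{5}{2})² = 10
E[X(X-1)] = 10 - \frac{5}{2} = \frac{15}{2}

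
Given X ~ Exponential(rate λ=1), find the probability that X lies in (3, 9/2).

P(3 < X < 9/2) = ∫_{3}^{9/2} f(x) dx
where f(x) = e^{- x}
= - \frac{1}{e^{\frac{9}{2}}} + e^{-3}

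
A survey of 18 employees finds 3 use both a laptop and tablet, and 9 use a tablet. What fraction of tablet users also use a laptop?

P(A ∩ B) = 3/18 = 1/6
P(B) = 9/18 = 1/2
P(A|B) = P(A ∩ B) / P(B) = (1/6) / (1/2) = 1/3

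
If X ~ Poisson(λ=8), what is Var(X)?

For X ~ Poisson(λ=8):
Var(X) = 8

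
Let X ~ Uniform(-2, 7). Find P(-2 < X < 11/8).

P(-2 < X < 11/8) = ∫_{-2}^{11/8} f(x) dx
where f(x) = \frac{1}{9}
= \frac{3}{8}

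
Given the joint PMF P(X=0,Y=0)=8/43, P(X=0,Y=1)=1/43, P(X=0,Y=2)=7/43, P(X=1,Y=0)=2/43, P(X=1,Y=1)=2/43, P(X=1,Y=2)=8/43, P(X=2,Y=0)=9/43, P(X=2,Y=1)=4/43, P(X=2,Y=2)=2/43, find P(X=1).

P(X=1) = P(X=1,Y=0) + P(X=1,Y=1) + P(X=1,Y=2)
= 2/43 + 2/43 + 8/43
= 12/43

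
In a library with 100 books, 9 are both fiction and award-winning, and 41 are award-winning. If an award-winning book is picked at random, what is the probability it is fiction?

P(A ∩ B) = 9/100
P(B) = 41/100
P(A|B) = P(A ∩ B) / P(B) = (9/100) / (41/100) = 9/41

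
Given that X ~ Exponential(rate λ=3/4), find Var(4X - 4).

For X ~ Exponential(rate λ=3/4):
Var(X) = \frac{16}{9}
Var(4X - 4) = (4)² × Var(X) = 16 × \frac{16}{9} = \frac{256}{9}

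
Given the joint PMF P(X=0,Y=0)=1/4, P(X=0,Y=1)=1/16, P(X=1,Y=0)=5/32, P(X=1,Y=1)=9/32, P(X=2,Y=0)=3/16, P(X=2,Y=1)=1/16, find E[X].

First find marginal of X:
P(X=0) = 5/16
P(X=1) = 7/16
P(X=2) = 1/4
E[X] = 0 × 5/16 + 1 × 7/16 + 2 × 1/4 = 15/16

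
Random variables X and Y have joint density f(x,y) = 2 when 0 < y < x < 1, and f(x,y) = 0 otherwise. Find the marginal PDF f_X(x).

f_X(x) = ∫_0^x 2 dy = 2 x
for 0 < x < 1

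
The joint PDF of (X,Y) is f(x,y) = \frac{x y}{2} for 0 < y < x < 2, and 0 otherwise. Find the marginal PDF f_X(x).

f_X(x) = ∫_0^x \frac{x y}{2} dy = \frac{x^{3}}{4}
for 0 < x < 2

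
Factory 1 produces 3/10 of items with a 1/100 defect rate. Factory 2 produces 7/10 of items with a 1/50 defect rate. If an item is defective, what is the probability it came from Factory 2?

Using Bayes' theorem:
P(F1) = 3/10, P(D|F1) = 1/100
P(F2) = 7/10, P(D|F2) = 1/50
P(D) = P(D|F1)P(F1) + P(D|F2)P(F2)
     = \frac{17}{1000}
P(F2|D) = P(D|F2)P(F2) / P(D)
= \frac{14}{17}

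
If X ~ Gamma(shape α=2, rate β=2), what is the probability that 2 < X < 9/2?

P(2 < X < 9/2) = ∫_{2}^{9/2} f(x) dx
where f(x) = 4 x e^{- 2 x}
= \frac{5 \left(-2 + e^{5}\right)}{e^{9}}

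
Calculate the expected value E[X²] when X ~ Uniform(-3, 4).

Using the identity E[X²] = Var(X) + (E[X])²:
E[X] = \frac{1}{2}
Var(X) = \frac{49}{12}
E[X²] = \frac{49}{12} + (\frac{1}{2})²
= \frac{13}{3}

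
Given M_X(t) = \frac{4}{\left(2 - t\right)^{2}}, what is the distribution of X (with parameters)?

The MGF M(t) = \frac{4}{\left(2 - t\right)^{2}} is the standard form for the Gamma distribution.
Comparing with the known MGF formula identifies: Gamma(shape α=2, rate β=2)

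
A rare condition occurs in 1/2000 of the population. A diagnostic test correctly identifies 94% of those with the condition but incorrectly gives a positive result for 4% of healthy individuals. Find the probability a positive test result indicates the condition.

Let D = the rare event, + = positive/flagged.
P(D) = 1/2000
P(+|D) = 94/100 = 47/50
P(+|D') = 4/100 = 1/25
P(+) = P(+|D)P(D) + P(+|D')P(D')
     = \frac{47}{50} × \frac{1}{2000} + \frac{1}{25} × \frac{1999}{2000}
     = \frac{809}{20000}
P(D|+) = P(+|D)P(D)/P(+) = \frac{47}{4045}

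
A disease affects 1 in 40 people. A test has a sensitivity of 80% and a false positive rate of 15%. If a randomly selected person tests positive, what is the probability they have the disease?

Let D = the rare event, + = positive/flagged.
P(D) = 1/40
P(+|D) = 80/100 = 4/5
P(+|D') = 15/100 = 3/20
P(+) = P(+|D)P(D) + P(+|D')P(D')
     = \frac{4}{5} × \frac{1}{40} + \frac{3}{20} × \frac{39}{40}
     = \frac{133}{800}
P(D|+) = P(+|D)P(D)/P(+) = \frac{16}{133}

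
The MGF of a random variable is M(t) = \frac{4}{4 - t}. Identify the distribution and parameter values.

The MGF M(t) = \frac{4}{4 - t} is the standard form for the Exponential distribution.
Comparing with the known MGF formula identifies: Exponential(rate λ=4)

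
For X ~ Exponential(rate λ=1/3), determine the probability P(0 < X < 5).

P(0 < X < 5) = ∫_{0}^{5} f(x) dx
where f(x) = \frac{e^{- \frac{x}{3}}}{3}
= 1 - e^{- \frac{5}{3}}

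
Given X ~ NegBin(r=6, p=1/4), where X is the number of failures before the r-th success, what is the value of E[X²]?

Using the identity E[X²] = Var(X) + (E[X])²:
E[X] = 18
Var(X) = 72
E[X²] = 72 + (18)²
= 396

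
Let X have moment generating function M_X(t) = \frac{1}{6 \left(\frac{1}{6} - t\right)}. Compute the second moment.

To find E[X^2], compute M^(2)(0):
M^(1)(t) = \frac{1}{6 \left(\frac{1}{6} - t\right)^{2}}
M^(2)(t) = \frac{1}{3 \left(\frac{1}{6} - t\right)^{3}}
M^(2)(0) = 72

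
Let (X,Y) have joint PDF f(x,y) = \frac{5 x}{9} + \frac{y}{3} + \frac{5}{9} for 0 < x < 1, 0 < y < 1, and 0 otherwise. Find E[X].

E[X] = ∫_0^1 ∫_0^1 x × f(x,y) dy dx
= ∫_0^1 ∫_0^1 x × (\frac{5 x}{9} + \frac{y}{3} + \frac{5}{9}) dy dx
= \frac{59}{108}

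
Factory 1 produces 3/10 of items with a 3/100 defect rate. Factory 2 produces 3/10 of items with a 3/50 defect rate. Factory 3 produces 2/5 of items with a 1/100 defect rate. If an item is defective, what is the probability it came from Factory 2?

Using Bayes' theorem:
P(F1) = 3/10, P(D|F1) = 3/100
P(F2) = 3/10, P(D|F2) = 3/50
P(F3) = 2/5, P(D|F3) = 1/100
P(D) = P(D|F1)P(F1) + P(D|F2)P(F2) + P(D|F3)P(F3)
     = \frac{31}{1000}
P(F2|D) = P(D|F2)P(F2) / P(D)
= \frac{18}{31}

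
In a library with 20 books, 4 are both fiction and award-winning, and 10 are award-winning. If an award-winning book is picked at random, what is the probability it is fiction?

P(A ∩ B) = 4/20 = 1/5
P(B) = 10/20 = 1/2
P(A|B) = P(A ∩ B) / P(B) = (1/5) / (1/2) = 2/5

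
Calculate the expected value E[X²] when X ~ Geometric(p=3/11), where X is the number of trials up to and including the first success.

Using the identity E[X²] = Var(X) + (E[X])²:
E[X] = \frac{11}{3}
Var(X) = \frac{88}{9}
E[X²] = \frac{88}{9} + (\frac{11}{3})²
= \frac{209}{9}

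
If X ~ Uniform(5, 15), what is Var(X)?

For X ~ Uniform(5, 15):
Var(X) = \frac{25}{3}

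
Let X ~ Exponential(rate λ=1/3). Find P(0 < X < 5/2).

P(0 < X < 5/2) = ∫_{0}^{5/2} f(x) dx
where f(x) = \frac{e^{- \frac{x}{3}}}{3}
= 1 - e^{- \frac{5}{6}}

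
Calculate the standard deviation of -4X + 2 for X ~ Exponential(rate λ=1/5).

For X ~ Exponential(rate λ=1/5):
Var(X) = 25
SD(X) = √(Var(X)) = √(25) = 5
SD(-4X + 2) = |-4| × SD(X) = 4 × 5 = 20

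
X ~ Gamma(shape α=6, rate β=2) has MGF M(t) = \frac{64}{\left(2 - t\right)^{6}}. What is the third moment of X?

To find E[X^3], compute M^(3)(0):
M^(1)(t) = \frac{384}{\left(2 - t\right)^{7}}
M^(2)(t) = \frac{2688}{\left(2 - t\right)^{8}}
M^(3)(t) = \frac{21504}{\left(2 - t\right)^{9}}
M^(3)(0) = 42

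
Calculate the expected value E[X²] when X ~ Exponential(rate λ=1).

Using the identity E[X²] = Var(X) + (E[X])²:
E[X] = 1
Var(X) = 1
E[X²] = 1 + (1)²
= 2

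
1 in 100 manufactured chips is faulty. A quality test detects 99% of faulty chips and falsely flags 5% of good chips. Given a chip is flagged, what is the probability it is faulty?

Let D = the rare event, + = positive/flagged.
P(D) = 1/100
P(+|D) = 99/100
P(+|D') = 5/100 = 1/20
P(+) = P(+|D)P(D) + P(+|D')P(D')
     = \frac{99}{100} × \frac{1}{100} + \frac{1}{20} × \frac{99}{100}
     = \frac{297}{5000}
P(D|+) = P(+|D)P(D)/P(+) = \frac{1}{6}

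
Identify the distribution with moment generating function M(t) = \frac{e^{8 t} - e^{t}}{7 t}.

The MGF M(t) = \frac{e^{8 t} - e^{t}}{7 t} is the standard form for the Uniform distribution.
Comparing with the known MGF formula identifies: Uniform(1, 8)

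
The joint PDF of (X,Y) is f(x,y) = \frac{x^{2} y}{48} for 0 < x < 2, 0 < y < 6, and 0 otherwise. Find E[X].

f_X(x) = ∫_0^6 \frac{x^{2} y}{48} dy = \frac{3 x^{2}}{8}
E[X] = ∫_0^2 x × (\frac{3 x^{2}}{8}) dx = \frac{3}{2}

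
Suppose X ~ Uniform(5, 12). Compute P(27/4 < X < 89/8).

P(27/4 < X < 89/8) = ∫_{27/4}^{89/8} f(x) dx
where f(x) = \frac{1}{7}
= \frac{5}{8}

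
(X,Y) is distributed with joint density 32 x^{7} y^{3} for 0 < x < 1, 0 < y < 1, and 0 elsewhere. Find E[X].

E[X] = ∫_0^1 ∫_0^1 x × f(x,y) dy dx
= ∫_0^1 ∫_0^1 x × (32 x^{7} y^{3}) dy dx
= \frac{8}{9}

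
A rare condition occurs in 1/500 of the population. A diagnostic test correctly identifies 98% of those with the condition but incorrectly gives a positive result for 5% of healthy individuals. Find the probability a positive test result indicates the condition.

Let D = the rare event, + = positive/flagged.
P(D) = 1/500
P(+|D) = 98/100 = 49/50
P(+|D') = 5/100 = 1/20
P(+) = P(+|D)P(D) + P(+|D')P(D')
     = \frac{49}{50} × \frac{1}{500} + \frac{1}{20} × \frac{499}{500}
     = \frac{2593}{50000}
P(D|+) = P(+|D)P(D)/P(+) = \frac{98}{2593}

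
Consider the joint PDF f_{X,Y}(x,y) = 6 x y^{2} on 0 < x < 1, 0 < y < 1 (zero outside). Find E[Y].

E[Y] = ∫_0^1 ∫_0^1 y × f(x,y) dx dy
= \frac{3}{4}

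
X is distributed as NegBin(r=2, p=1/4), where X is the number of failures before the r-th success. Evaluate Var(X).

For X ~ NegBin(r=2, p=1/4), where X is the number of failures before the r-th success:
Var(X) = 24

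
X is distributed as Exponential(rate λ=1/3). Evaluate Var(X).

For X ~ Exponential(rate λ=1/3):
Var(X) = 9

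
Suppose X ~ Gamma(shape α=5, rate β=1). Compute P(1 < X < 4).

P(1 < X < 4) = ∫_{1}^{4} f(x) dx
where f(x) = \frac{x^{4} e^{- x}}{24}
= \frac{-824 + 65 e^{3}}{24 e^{4}}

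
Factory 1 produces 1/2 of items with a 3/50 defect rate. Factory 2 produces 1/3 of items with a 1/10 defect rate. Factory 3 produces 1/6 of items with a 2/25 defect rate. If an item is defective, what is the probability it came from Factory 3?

Using Bayes' theorem:
P(F1) = 1/2, P(D|F1) = 3/50
P(F2) = 1/3, P(D|F2) = 1/10
P(F3) = 1/6, P(D|F3) = 2/25
P(D) = P(D|F1)P(F1) + P(D|F2)P(F2) + P(D|F3)P(F3)
     = \frac{23}{300}
P(F3|D) = P(D|F3)P(F3) / P(D)
= \frac{4}{23}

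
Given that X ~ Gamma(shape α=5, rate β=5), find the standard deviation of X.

For X ~ Gamma(shape α=5, rate β=5):
Var(X) = \frac{1}{5}
SD(X) = √(Var(X)) = √(\frac{1}{5}) = \frac{\sqrt{5}}{5}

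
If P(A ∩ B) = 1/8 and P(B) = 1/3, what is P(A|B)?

P(A|B) = P(A ∩ B) / P(B)
= (1/8) / (1/3)
= 3/8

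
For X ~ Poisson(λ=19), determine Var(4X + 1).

For X ~ Poisson(λ=19):
Var(X) = 19
Var(4X + 1) = (4)² × Var(X) = 16 × 19 = 304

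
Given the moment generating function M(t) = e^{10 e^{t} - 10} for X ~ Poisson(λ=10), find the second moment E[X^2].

To find E[X^2], compute M^(2)(0):
M^(1)(t) = 10 e^{t} e^{10 e^{t} - 10}
M^(2)(t) = 100 e^{2 t} e^{10 e^{t} - 10} + 10 e^{t} e^{10 e^{t} - 10}
M^(2)(0) = 110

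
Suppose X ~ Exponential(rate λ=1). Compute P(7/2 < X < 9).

P(7/2 < X < 9) = ∫_{7/2}^{9} f(x) dx
where f(x) = e^{- x}
= - \frac{1}{e^{9}} + e^{- \frac{7}{2}}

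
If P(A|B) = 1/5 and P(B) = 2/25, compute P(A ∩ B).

By definition, P(A|B) = P(A ∩ B) / P(B)
So P(A ∩ B) = P(A|B) × P(B)
= 1/5 × 2/25
= 2/125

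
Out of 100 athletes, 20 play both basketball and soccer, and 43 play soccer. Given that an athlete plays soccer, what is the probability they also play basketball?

P(A ∩ B) = 20/100 = 1/5
P(B) = 43/100
P(A|B) = P(A ∩ B) / P(B) = (1/5) / (43/100) = 20/43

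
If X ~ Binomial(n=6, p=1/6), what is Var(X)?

For X ~ Binomial(n=6, p=1/6):
Var(X) = \frac{5}{6}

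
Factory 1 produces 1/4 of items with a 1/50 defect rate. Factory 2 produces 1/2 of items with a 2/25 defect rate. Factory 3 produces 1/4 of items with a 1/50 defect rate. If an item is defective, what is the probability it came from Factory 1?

Using Bayes' theorem:
P(F1) = 1/4, P(D|F1) = 1/50
P(F2) = 1/2, P(D|F2) = 2/25
P(F3) = 1/4, P(D|F3) = 1/50
P(D) = P(D|F1)P(F1) + P(D|F2)P(F2) + P(D|F3)P(F3)
     = \frac{1}{20}
P(F1|D) = P(D|F1)P(F1) / P(D)
= \frac{1}{10}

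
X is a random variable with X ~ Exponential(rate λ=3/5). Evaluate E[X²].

Using the identity E[X²] = Var(X) + (E[X])²:
E[X] = \frac{5}{3}
Var(X) = \frac{25}{9}
E[X²] = \frac{25}{9} + (\frac{5}{3})²
= \frac{50}{9}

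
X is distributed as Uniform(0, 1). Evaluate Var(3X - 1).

For X ~ Uniform(0, 1):
Var(X) = \frac{1}{12}
Var(3X - 1) = (3)² × Var(X) = 9 × \frac{1}{12} = \frac{3}{4}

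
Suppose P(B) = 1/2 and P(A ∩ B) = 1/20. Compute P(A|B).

P(A|B) = P(A ∩ B) / P(B)
= (1/20) / (1/2)
= 1/10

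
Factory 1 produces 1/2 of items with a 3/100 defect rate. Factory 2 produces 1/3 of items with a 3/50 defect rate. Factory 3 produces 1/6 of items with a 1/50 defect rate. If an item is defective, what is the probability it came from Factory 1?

Using Bayes' theorem:
P(F1) = 1/2, P(D|F1) = 3/100
P(F2) = 1/3, P(D|F2) = 3/50
P(F3) = 1/6, P(D|F3) = 1/50
P(D) = P(D|F1)P(F1) + P(D|F2)P(F2) + P(D|F3)P(F3)
     = \frac{23}{600}
P(F1|D) = P(D|F1)P(F1) / P(D)
= \frac{9}{23}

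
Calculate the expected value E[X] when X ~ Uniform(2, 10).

For X ~ Uniform(2, 10), the expected value is:
E[X] = 6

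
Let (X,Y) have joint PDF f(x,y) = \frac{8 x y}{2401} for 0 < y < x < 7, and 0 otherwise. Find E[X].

f_X(x) = ∫_0^x \frac{8 x y}{2401} dy = \frac{4 x^{3}}{2401}
E[X] = ∫_0^7 x × (\frac{4 x^{3}}{2401}) dx = \frac{28}{5}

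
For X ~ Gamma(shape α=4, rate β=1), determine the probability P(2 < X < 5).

P(2 < X < 5) = ∫_{2}^{5} f(x) dx
where f(x) = \frac{x^{3} e^{- x}}{6}
= \frac{-118 + 19 e^{3}}{3 e^{5}}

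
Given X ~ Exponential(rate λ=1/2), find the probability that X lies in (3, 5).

P(3 < X < 5) = ∫_{3}^{5} f(x) dx
where f(x) = \frac{e^{- \frac{x}{2}}}{2}
= - \frac{1 - e}{e^{\frac{5}{2}}}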